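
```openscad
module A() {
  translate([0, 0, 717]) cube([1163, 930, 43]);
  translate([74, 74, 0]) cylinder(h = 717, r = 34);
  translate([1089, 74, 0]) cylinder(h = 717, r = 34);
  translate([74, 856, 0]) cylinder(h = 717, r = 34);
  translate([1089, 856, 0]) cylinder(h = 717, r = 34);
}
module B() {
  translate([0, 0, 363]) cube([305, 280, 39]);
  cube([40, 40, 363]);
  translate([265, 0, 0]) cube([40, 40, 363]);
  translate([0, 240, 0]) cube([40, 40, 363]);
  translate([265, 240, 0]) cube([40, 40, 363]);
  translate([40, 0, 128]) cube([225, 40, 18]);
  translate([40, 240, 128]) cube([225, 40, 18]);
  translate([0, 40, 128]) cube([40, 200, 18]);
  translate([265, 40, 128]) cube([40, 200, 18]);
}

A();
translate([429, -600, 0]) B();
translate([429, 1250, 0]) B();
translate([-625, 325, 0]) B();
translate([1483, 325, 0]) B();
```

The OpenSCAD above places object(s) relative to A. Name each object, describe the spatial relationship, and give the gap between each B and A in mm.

A is a table. B is a stool. Four stools sit around the table at the −y, +y, −x, +x sides. The gap between each stool and the table is 320 mm.

Each stool's nearest face is 320 mm from the table's bounding box.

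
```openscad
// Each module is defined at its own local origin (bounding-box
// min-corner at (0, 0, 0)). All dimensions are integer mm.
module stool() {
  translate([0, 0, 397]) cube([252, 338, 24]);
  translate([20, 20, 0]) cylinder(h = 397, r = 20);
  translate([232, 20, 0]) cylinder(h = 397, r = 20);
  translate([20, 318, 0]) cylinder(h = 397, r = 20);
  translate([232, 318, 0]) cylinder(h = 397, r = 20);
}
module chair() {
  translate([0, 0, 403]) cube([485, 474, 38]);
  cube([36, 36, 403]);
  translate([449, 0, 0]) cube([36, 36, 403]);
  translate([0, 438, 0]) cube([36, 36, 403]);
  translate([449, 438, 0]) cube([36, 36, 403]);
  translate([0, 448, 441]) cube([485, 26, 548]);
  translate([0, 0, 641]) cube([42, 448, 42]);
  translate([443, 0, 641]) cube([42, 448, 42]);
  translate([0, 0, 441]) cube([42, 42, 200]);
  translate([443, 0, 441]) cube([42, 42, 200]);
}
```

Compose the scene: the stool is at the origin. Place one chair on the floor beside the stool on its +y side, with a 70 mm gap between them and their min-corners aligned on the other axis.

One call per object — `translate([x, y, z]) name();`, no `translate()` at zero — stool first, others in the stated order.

stool();
translate([0, 408, 0]) chair();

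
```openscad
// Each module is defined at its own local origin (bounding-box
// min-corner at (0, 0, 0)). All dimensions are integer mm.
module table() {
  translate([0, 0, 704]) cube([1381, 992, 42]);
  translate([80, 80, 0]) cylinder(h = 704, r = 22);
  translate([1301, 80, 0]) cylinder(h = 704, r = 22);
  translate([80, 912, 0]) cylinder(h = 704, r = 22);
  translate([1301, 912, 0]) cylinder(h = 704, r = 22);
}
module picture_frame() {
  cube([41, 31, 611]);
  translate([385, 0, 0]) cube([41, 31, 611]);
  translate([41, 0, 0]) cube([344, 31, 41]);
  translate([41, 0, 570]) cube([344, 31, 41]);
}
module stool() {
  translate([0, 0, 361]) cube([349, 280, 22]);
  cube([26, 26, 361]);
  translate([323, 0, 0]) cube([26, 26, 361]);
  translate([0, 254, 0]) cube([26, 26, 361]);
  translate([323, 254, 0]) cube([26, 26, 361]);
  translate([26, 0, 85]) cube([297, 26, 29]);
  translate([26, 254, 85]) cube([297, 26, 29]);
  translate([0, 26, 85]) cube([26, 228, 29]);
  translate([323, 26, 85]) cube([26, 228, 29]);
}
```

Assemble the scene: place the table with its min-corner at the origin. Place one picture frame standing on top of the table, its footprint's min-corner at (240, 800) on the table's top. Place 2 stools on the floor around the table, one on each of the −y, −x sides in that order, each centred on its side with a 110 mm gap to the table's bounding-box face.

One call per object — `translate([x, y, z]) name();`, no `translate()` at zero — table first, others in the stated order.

table();
translate([240, 800, 746]) picture_frame();
translate([516, -390, 0]) stool();
translate([-459, 356, 0]) stool();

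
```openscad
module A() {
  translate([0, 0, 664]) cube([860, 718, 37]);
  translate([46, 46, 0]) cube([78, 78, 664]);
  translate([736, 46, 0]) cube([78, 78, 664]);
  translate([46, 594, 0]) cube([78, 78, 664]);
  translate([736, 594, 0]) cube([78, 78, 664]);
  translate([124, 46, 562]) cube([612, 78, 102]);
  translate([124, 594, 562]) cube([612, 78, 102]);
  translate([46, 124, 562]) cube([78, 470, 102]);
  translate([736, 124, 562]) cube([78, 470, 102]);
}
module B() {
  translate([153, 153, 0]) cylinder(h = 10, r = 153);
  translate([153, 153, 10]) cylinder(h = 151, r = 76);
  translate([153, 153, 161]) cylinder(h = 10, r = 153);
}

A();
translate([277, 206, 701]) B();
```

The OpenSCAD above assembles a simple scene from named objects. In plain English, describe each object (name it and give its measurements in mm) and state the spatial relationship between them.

A is a table with a 860×718 mm rectangular top, 37 mm thick, top surface at z = 701 mm, supported by four 78×78 mm square legs, each inset 46 mm from the nearest pair of top edges, running from the floor. Four apron rails, 78 mm thick and 102 mm tall, run between adjacent legs with their top edges flush with the underside of the top and their outer faces flush with the legs' outer faces.

B is a spool: two coaxial disc flanges of radius 153 mm and thickness 10 mm, joined by a core cylinder of radius 76 mm and height 151 mm. The lower flange rests on z = 0 and the three cylinders share a vertical axis.

The spool is on top of the table, centred.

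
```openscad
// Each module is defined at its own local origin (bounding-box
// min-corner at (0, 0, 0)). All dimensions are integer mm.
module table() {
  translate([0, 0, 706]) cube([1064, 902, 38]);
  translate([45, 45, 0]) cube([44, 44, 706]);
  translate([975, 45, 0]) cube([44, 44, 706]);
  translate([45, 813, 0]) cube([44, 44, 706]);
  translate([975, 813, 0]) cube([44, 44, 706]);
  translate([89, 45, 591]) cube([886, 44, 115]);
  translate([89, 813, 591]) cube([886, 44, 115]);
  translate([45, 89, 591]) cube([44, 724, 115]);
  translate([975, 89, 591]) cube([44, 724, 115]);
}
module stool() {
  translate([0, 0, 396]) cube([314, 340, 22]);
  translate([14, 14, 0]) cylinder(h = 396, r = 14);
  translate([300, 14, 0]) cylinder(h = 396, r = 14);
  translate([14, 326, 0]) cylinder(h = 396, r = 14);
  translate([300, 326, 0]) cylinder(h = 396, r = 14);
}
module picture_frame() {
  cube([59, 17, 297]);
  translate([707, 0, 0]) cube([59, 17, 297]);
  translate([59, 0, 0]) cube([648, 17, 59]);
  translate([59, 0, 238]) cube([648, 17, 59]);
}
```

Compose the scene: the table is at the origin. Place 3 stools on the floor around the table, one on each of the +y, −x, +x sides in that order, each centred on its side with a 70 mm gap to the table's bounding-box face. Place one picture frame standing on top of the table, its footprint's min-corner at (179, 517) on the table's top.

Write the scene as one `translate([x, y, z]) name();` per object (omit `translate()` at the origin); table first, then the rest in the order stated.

table();
translate([375, 972, 0]) stool();
translate([-384, 281, 0]) stool();
translate([1134, 281, 0]) stool();
translate([179, 517, 744]) picture_frame();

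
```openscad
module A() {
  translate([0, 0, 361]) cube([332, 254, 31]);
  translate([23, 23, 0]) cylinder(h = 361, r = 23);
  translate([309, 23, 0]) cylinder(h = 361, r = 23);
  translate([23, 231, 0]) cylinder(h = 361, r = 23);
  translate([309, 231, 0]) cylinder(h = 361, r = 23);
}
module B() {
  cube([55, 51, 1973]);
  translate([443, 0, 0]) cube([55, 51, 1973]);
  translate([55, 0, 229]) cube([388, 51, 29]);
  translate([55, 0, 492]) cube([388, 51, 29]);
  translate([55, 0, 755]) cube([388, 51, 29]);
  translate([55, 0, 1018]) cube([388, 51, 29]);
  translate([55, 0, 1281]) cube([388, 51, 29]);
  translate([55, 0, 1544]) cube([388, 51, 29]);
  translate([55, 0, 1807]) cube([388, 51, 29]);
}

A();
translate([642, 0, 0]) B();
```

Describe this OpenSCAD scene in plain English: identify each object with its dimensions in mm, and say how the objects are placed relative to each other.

A is a four-legged stool. The seat is a 332×254×31 mm slab whose top surface is at z = 392 mm; four round legs, each 46 mm in diameter, run from the floor (z = 0) to the underside of the seat, each leg's axis is inset half a diameter from the nearest pair of seat edges (so the leg's bounding box is flush with the corner).

B is a straight ladder. Two 55×51 mm vertical rails, 1973 mm tall, stand 498 mm apart (outside-to-outside) with their front faces coplanar on the −y side. 7 rungs, each 51 mm deep and 29 mm tall, span between the inner faces of the rails, front faces flush with the rails. The lowest rung's underside is at z = 229 mm and rungs are spaced 263 mm apart (underside to underside).

The ladder is on the floor beside the stool on its +x side.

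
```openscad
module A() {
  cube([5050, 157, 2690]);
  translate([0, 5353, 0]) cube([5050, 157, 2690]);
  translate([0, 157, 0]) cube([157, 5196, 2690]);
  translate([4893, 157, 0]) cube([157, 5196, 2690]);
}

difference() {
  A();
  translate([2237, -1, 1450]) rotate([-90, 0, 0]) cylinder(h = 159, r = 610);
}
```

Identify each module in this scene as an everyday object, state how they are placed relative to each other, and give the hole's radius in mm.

A is a house frame. The house frame has a circular hole through its front wall. The hole's radius is 610 mm.

The subtracted cylinder has r = 610 mm.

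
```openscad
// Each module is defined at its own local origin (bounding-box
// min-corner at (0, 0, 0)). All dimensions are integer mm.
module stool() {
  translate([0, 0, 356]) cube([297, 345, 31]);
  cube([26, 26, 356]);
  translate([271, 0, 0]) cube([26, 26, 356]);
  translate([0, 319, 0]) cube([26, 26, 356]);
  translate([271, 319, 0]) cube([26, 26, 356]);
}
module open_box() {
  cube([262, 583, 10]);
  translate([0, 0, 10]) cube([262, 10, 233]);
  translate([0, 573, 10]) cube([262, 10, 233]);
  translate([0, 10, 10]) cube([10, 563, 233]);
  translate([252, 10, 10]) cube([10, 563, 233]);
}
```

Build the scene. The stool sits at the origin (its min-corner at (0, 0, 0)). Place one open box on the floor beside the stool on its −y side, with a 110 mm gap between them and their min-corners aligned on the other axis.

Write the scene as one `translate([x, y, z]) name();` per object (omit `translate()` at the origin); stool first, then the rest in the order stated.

stool();
translate([0, -693, 0]) open_box();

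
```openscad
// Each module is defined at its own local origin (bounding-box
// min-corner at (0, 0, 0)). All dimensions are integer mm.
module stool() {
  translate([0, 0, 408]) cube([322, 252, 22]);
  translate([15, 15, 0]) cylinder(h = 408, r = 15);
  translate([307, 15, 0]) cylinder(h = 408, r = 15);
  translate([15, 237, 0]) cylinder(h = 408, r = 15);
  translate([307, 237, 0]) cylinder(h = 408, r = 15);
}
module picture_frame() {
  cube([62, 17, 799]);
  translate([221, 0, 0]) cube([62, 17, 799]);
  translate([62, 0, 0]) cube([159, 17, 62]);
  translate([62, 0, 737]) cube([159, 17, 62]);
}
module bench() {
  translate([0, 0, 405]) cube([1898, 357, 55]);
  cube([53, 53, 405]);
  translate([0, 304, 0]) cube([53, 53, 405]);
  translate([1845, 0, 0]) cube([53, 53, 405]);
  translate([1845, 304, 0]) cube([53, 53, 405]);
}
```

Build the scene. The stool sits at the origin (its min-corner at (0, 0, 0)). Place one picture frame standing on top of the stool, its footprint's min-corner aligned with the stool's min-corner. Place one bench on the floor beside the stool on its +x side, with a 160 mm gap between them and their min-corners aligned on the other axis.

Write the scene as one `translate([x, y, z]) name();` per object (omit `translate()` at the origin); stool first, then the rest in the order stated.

stool();
translate([0, 0, 430]) picture_frame();
translate([482, 0, 0]) bench();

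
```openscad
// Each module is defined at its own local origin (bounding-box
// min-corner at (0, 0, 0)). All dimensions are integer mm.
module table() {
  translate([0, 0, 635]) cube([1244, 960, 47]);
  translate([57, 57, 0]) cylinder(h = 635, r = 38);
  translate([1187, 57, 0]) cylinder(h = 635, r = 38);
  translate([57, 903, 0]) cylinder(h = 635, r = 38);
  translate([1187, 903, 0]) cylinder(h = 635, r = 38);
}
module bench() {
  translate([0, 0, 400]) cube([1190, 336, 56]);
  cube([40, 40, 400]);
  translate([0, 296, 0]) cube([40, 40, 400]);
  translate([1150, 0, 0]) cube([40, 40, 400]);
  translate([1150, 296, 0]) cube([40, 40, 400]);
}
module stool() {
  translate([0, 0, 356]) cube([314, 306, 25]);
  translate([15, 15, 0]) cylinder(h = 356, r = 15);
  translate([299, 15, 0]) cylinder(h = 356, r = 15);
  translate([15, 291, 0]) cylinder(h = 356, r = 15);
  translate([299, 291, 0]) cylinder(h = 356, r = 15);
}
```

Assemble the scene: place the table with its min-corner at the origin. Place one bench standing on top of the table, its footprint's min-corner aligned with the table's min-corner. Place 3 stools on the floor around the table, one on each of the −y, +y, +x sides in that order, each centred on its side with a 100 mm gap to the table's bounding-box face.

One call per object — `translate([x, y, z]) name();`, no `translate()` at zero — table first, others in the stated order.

table();
translate([0, 0, 682]) bench();
translate([465, -406, 0]) stool();
translate([465, 1060, 0]) stool();
translate([1344, 327, 0]) stool();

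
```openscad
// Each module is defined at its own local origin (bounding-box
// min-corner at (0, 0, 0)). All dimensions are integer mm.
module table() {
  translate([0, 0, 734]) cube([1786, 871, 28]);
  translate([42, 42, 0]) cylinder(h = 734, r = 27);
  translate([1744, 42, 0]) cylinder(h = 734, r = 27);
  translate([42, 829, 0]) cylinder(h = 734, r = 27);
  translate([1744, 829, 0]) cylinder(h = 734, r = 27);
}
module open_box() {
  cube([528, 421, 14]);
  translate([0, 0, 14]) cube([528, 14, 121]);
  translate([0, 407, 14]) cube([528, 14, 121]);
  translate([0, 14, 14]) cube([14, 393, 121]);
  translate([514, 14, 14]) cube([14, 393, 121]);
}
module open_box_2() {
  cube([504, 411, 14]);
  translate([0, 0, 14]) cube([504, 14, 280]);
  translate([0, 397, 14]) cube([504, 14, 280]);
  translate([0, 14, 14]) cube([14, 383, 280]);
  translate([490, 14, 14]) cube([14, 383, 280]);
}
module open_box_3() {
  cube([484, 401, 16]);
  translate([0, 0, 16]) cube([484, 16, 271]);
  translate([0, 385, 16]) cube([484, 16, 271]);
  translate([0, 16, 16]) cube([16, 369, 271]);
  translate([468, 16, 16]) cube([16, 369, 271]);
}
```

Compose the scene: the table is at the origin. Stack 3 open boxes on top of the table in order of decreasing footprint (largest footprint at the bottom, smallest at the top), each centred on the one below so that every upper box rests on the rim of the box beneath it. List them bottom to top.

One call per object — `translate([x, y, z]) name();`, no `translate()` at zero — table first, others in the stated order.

table();
translate([629, 225, 762]) open_box();
translate([641, 230, 897]) open_box_2();
translate([651, 235, 1191]) open_box_3();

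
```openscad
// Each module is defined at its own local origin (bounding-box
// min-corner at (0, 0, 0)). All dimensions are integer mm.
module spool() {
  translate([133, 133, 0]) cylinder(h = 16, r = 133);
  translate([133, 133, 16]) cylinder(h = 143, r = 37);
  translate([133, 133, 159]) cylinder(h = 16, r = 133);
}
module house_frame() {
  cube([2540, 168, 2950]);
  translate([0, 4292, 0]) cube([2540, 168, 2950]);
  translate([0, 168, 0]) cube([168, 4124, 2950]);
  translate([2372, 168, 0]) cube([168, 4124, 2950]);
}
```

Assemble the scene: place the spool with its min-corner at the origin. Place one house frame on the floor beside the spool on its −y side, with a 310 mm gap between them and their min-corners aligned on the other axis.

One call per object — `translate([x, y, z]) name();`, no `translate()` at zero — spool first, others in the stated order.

spool();
translate([0, -4770, 0]) house_frame();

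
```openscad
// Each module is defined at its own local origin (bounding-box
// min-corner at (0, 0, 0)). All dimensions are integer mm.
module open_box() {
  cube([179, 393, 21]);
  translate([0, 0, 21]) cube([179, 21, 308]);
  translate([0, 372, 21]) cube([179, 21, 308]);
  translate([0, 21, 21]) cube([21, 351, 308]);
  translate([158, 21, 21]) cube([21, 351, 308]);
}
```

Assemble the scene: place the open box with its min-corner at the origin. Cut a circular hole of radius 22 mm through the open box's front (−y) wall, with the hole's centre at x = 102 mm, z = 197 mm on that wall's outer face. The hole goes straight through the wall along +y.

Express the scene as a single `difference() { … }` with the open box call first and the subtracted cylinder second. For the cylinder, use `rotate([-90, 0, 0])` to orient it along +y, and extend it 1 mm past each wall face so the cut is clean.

difference() {
  open_box();
  translate([102, -1, 197]) rotate([-90, 0, 0]) cylinder(h = 23, r = 22);
}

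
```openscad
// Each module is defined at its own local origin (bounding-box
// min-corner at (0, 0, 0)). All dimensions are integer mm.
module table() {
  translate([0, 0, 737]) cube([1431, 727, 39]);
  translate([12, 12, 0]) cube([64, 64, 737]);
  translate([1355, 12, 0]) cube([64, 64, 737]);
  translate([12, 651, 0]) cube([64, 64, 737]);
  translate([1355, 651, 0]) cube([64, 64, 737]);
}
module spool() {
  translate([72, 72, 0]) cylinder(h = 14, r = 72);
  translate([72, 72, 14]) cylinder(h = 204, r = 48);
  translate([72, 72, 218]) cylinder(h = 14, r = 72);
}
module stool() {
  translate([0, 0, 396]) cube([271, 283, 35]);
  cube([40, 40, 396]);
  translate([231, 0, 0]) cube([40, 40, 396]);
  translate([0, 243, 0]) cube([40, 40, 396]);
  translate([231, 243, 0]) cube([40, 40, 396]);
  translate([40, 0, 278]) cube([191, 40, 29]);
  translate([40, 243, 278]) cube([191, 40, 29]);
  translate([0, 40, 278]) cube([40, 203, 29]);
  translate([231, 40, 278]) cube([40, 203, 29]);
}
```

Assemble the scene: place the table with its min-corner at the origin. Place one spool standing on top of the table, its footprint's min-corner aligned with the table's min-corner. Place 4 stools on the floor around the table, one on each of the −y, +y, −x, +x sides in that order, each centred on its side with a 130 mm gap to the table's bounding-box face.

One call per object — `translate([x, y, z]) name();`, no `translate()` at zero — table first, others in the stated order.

table();
translate([0, 0, 776]) spool();
translate([580, -413, 0]) stool();
translate([580, 857, 0]) stool();
translate([-401, 222, 0]) stool();
translate([1561, 222, 0]) stool();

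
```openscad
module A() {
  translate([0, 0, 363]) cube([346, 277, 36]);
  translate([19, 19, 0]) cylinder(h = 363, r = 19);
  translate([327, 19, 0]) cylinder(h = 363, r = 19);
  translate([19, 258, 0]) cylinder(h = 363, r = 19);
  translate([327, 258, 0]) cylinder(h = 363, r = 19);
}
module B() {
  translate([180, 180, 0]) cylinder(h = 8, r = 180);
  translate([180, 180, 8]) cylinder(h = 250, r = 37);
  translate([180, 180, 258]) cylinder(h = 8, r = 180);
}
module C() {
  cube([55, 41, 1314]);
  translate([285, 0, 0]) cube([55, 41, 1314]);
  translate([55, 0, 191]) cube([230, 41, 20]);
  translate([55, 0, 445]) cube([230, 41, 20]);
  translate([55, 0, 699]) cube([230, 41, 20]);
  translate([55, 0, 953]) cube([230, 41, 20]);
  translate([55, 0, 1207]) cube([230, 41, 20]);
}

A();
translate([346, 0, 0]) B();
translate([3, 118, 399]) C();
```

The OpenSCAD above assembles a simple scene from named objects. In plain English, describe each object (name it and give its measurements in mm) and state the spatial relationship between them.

A is a simple wooden stool: a rectangular seat 346 mm (x) by 277 mm (y), 36 mm thick, top face at z = 399 mm, on four round legs, each 38 mm in diameter. The legs rest on z = 0, each leg's axis is inset half a diameter from the nearest pair of seat edges (so the leg's bounding box is flush with the corner).

B is a spool: two coaxial disc flanges of radius 180 mm and thickness 8 mm, joined by a core cylinder of radius 37 mm and height 250 mm. The lower flange rests on z = 0 and the three cylinders share a vertical axis.

C is a wooden ladder with two side rails of 55×41 mm section and 1314 mm height, set 340 mm apart overall. Between them run 5 rectangular rungs (41 mm deep, 20 mm thick), front faces flush with the rails' −y face. The bottom of the first rung is 191 mm above the floor and each subsequent rung is 254 mm higher than the one below.

The spool is against the stool's +x side, with their −y faces flush. The ladder is on top of the stool, centred.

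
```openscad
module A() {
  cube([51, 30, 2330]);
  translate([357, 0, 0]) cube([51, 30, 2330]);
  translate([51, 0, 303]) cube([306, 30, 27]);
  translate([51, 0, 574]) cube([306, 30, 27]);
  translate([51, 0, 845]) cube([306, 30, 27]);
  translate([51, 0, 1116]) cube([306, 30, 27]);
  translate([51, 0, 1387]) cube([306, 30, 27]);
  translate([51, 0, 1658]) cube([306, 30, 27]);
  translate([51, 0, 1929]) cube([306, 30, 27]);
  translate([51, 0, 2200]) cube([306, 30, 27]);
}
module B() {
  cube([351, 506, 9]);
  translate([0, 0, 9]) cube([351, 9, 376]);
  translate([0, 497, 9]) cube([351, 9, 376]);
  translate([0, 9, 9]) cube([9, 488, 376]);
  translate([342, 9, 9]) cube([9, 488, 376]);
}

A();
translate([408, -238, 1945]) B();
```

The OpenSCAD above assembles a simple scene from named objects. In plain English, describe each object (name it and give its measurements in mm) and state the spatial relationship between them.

A is a wooden ladder with two side rails of 51×30 mm section and 2330 mm height, set 408 mm apart overall. Between them run 8 rectangular rungs (30 mm deep, 27 mm thick), front faces flush with the rails' −y face. The bottom of the first rung is 303 mm above the floor and each subsequent rung is 271 mm higher than the one below.

B is an open storage box with external size 351×506×385 mm and wall thickness 9 mm (the base is also 9 mm thick). The base covers the whole footprint; the four walls stand on the base, with the y-facing walls full-width and the x-facing walls fitting between their inner faces.

The open box is beside the ladder with their tops flush at z = 2330.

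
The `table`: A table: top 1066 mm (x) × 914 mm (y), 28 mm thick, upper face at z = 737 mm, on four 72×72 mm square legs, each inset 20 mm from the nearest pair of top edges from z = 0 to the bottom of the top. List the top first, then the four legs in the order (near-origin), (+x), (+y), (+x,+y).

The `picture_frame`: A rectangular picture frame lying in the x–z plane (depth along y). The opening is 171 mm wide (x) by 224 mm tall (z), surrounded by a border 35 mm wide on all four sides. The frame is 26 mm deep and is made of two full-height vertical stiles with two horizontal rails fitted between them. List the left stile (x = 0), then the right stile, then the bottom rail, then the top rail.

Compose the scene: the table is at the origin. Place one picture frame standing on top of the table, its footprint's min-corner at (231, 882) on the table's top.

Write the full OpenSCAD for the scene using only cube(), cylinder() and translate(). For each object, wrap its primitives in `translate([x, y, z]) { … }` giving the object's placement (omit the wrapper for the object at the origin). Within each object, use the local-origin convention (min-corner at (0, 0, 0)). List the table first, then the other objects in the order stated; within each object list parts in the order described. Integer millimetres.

translate([0, 0, 709]) cube([1066, 914, 28]);
translate([20, 20, 0]) cube([72, 72, 709]);
translate([974, 20, 0]) cube([72, 72, 709]);
translate([20, 822, 0]) cube([72, 72, 709]);
translate([974, 822, 0]) cube([72, 72, 709]);
translate([231, 882, 737]) {
  cube([35, 26, 294]);
  translate([206, 0, 0]) cube([35, 26, 294]);
  translate([35, 0, 0]) cube([171, 26, 35]);
  translate([35, 0, 259]) cube([171, 26, 35]);
}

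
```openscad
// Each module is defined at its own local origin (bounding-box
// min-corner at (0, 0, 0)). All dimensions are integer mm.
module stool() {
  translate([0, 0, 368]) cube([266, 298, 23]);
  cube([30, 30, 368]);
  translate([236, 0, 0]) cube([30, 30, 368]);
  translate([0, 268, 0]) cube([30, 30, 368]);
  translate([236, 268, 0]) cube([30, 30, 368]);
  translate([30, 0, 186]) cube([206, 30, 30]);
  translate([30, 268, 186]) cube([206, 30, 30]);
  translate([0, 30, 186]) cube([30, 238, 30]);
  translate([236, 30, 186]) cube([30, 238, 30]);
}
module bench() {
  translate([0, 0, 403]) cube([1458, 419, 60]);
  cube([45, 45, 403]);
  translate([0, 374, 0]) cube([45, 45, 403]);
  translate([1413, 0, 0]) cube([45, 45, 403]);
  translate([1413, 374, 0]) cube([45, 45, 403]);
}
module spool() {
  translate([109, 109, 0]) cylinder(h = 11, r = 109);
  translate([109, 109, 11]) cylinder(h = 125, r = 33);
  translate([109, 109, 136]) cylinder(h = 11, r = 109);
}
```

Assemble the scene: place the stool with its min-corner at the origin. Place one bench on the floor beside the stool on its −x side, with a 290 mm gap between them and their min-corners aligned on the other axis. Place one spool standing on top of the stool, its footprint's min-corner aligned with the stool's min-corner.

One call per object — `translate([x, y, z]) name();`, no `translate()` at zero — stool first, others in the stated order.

stool();
translate([-1748, 0, 0]) bench();
translate([0, 0, 391]) spool();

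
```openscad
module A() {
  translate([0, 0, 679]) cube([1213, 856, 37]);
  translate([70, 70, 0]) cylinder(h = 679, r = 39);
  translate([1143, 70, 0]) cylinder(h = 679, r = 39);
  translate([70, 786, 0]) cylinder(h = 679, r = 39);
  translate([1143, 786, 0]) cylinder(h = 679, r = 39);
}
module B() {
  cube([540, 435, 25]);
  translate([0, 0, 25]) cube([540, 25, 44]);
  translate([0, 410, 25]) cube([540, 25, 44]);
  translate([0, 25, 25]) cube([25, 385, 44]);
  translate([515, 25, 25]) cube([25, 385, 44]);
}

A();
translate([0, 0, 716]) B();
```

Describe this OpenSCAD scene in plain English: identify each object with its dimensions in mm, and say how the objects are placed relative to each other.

A is a table with a 1213×856 mm rectangular top, 37 mm thick, top surface at z = 716 mm, supported by four round legs of 78 mm diameter, each leg's bounding box inset 31 mm from the nearest pair of top edges, running from the floor.

B is an open-topped rectangular box: outside dimensions 540×435×69 mm, with a uniform wall and base thickness of 25 mm. The base is a full 540×435 slab on the floor; four walls sit on top of the base. The front and back walls (the −y and +y sides) span the full width; the two side walls fit between them.

The open box is on top of the table.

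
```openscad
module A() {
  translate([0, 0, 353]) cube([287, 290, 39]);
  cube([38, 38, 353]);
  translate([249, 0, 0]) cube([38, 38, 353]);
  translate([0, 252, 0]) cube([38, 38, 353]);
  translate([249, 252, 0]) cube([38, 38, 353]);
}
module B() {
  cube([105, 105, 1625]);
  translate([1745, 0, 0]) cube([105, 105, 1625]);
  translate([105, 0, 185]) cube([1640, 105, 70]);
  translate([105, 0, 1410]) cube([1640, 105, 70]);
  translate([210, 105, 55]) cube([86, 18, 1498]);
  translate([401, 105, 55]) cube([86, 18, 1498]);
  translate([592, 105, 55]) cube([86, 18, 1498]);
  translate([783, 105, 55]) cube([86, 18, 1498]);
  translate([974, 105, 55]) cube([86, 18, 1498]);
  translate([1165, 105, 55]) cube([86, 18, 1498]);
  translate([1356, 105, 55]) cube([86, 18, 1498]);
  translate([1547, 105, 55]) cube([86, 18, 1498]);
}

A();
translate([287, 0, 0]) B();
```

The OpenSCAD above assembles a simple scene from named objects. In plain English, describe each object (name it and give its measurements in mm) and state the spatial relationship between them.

A is a four-legged stool. The seat is 287×290 mm, 39 mm thick, top at z = 392 mm. It stands on four square legs, each 38×38 mm in cross-section, from z = 0 to the seat underside, each flush with a corner of the seat.

B is a fence section. Two 105×105 mm posts, 1625 mm tall, stand on the floor with a clear span of 1640 mm between their inner faces. Two horizontal rails of 105×70 mm section span the gap between the posts with their undersides at z = 185 mm and z = 1410 mm, flush with the posts' −y face. 8 pickets, each 86 mm wide, 18 mm thick and 1498 mm tall, are fixed to the +y face of the rails with their bottoms at z = 55 mm, evenly spaced across the span with equal gaps (rounded down to the nearest mm) at the −x end and between each pair — any rounding remainder accumulates at the +x end.

The fence section is against the stool's +x side, with their −y faces flush.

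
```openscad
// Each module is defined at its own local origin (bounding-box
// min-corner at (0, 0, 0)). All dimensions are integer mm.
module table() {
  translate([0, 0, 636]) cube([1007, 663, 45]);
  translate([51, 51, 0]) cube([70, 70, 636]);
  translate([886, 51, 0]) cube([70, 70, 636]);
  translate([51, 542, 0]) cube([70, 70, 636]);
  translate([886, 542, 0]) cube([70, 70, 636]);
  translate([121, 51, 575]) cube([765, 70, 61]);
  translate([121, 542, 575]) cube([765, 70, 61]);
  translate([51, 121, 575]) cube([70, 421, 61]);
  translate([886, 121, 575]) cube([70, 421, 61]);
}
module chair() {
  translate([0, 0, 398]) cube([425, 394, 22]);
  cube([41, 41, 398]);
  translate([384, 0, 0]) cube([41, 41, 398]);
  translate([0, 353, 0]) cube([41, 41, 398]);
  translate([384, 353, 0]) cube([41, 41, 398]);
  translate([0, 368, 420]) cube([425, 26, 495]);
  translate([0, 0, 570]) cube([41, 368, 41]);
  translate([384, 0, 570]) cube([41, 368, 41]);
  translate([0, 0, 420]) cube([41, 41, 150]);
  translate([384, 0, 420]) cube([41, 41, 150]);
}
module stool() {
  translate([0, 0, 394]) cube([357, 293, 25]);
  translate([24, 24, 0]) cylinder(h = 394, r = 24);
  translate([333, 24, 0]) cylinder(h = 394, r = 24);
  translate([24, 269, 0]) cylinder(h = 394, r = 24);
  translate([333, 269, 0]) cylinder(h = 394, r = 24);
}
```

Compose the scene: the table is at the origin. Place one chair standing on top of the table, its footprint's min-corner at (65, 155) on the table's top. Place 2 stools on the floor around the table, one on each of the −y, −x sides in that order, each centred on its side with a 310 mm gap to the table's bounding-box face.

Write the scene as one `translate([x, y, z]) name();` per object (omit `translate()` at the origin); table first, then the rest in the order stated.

table();
translate([65, 155, 681]) chair();
translate([325, -603, 0]) stool();
translate([-667, 185, 0]) stool();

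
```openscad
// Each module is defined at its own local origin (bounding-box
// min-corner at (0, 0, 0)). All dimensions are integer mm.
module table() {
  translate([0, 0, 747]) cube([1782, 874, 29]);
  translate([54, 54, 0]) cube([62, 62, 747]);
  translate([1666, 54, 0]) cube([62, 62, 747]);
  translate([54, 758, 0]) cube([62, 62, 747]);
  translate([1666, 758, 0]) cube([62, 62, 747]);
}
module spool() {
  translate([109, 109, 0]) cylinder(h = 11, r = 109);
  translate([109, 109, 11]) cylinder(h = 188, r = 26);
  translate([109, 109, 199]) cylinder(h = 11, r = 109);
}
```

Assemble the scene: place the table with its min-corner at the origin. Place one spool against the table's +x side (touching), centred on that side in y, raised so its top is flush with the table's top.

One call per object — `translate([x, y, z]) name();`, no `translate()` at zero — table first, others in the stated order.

table();
translate([1782, 328, 566]) spool();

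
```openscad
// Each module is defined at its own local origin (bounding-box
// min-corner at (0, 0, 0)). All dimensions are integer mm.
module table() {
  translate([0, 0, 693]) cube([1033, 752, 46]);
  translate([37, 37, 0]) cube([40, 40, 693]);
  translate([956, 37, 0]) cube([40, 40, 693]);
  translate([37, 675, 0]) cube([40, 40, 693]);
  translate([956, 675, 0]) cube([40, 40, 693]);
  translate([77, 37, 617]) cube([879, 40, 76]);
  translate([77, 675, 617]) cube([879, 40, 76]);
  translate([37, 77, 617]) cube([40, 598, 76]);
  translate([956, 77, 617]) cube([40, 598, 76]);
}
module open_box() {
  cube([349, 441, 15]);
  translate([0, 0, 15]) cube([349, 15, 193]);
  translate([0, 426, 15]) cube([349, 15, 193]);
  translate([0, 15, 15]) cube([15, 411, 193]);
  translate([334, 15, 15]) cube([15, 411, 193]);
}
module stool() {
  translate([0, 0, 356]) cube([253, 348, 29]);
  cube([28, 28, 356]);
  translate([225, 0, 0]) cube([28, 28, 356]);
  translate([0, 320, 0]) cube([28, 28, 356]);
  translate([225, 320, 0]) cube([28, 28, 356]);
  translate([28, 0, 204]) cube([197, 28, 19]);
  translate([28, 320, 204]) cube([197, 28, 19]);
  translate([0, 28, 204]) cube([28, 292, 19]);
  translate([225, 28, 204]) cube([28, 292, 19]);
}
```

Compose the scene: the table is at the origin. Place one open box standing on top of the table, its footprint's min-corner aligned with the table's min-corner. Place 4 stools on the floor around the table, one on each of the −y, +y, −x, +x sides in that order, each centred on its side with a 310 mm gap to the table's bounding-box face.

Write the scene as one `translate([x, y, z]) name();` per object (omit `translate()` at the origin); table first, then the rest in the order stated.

table();
translate([0, 0, 739]) open_box();
translate([390, -658, 0]) stool();
translate([390, 1062, 0]) stool();
translate([-563, 202, 0]) stool();
translate([1343, 202, 0]) stool();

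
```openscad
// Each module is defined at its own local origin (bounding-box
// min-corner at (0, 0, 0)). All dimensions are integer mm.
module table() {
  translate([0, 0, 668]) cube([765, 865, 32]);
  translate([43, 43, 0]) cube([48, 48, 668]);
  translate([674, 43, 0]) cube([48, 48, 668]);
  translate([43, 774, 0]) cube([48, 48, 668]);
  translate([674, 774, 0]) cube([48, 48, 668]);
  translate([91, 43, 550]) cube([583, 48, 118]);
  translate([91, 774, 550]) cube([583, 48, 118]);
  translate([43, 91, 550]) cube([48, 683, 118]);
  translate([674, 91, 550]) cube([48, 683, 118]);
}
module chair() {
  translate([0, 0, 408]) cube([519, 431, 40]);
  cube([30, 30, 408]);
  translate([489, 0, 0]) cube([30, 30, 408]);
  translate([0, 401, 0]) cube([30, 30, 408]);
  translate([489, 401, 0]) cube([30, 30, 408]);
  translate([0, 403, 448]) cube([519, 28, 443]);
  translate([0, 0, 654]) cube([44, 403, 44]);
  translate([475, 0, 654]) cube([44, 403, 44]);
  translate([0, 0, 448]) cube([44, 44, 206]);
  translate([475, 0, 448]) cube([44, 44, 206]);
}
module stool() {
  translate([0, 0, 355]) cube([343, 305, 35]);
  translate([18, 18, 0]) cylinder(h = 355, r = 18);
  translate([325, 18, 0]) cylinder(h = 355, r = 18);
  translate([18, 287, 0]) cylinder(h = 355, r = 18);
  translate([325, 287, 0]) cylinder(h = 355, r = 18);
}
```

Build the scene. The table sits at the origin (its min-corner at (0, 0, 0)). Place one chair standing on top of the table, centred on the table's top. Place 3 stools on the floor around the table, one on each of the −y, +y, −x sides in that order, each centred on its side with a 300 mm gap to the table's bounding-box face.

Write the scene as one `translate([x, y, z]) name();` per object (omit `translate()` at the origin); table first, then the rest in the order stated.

table();
translate([123, 217, 700]) chair();
translate([211, -605, 0]) stool();
translate([211, 1165, 0]) stool();
translate([-643, 280, 0]) stool();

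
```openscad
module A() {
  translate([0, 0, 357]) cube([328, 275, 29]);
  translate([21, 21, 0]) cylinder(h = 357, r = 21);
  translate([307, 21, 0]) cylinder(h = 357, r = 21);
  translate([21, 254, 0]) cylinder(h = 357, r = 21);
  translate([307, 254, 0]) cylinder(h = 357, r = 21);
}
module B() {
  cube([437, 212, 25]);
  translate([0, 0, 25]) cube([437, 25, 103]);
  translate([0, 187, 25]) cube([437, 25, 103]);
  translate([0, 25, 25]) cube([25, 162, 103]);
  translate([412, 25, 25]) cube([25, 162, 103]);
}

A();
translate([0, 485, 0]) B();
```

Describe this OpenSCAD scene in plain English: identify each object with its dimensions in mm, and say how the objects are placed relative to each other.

A is a simple wooden stool: a rectangular seat 328 mm (x) by 275 mm (y), 29 mm thick, top face at z = 386 mm, on four round legs, each 42 mm in diameter. The legs rest on z = 0, each leg's axis is inset half a diameter from the nearest pair of seat edges (so the leg's bounding box is flush with the corner).

B is an open-topped rectangular box: outside dimensions 437×212×128 mm, with a uniform wall and base thickness of 25 mm. The base is a full 437×212 slab on the floor; four walls sit on top of the base. The front and back walls (the −y and +y sides) span the full width; the two side walls fit between them.

The open box is on the floor beside the stool on its +y side.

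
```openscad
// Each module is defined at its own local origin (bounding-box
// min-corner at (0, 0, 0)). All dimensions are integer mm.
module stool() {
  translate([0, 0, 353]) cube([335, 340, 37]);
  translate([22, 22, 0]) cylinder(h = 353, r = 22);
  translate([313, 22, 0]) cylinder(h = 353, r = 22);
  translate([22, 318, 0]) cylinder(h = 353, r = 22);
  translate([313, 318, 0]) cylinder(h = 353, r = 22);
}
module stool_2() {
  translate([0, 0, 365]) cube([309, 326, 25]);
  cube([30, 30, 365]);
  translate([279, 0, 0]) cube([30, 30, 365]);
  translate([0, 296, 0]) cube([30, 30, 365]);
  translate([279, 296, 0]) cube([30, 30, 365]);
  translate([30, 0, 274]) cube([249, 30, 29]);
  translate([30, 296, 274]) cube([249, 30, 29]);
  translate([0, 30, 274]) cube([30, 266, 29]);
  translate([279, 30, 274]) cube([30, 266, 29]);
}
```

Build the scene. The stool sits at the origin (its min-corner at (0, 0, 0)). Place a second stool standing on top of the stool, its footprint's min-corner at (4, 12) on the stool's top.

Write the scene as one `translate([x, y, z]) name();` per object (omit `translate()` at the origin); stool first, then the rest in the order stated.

stool();
translate([4, 12, 390]) stool_2();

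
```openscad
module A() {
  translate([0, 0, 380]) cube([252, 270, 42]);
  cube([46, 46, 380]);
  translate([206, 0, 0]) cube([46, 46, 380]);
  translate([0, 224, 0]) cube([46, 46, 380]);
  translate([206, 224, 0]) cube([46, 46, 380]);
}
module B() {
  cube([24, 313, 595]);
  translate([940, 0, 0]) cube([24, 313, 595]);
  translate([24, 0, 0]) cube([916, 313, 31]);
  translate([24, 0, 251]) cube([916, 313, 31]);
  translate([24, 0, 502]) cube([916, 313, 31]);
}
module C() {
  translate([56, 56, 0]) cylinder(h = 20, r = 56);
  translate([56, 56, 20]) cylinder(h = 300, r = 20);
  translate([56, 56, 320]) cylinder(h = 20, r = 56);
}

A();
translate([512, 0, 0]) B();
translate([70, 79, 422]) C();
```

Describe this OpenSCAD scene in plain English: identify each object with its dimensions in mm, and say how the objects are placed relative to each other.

A is a four-legged stool. The seat is a 252×270×42 mm slab whose top surface is at z = 422 mm; four square legs, each 46×46 mm in cross-section, run from the floor (z = 0) to the underside of the seat, each flush with a corner of the seat.

B is a bookshelf 964 mm wide overall, 313 mm deep and 595 mm tall. The two sides are 24 mm thick vertical panels. 3 horizontal shelves of 31 mm thickness span between the inner faces of the sides; the lowest shelf sits on the floor and shelves are stacked with a clear vertical gap of 220 mm between each pair.

C is a spool: two coaxial disc flanges of radius 56 mm and thickness 20 mm, joined by a core cylinder of radius 20 mm and height 300 mm. The lower flange rests on z = 0 and the three cylinders share a vertical axis.

The bookshelf is on the floor beside the stool on its +x side. The spool is on top of the stool, centred.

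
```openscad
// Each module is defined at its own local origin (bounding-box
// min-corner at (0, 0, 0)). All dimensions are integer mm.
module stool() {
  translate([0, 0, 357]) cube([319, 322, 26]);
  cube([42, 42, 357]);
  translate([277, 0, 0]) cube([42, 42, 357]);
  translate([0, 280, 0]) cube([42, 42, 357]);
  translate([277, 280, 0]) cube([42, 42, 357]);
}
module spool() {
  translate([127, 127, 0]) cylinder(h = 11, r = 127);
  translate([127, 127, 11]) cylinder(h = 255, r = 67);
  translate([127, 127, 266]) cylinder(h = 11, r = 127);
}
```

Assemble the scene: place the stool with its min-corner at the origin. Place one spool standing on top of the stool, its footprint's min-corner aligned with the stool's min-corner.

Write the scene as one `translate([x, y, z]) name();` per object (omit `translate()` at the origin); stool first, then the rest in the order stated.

stool();
translate([0, 0, 383]) spool();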